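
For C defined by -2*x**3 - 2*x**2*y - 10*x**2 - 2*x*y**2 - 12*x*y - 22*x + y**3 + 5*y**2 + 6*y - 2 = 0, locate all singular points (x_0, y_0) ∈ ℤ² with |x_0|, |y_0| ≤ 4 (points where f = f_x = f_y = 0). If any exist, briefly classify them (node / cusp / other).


Singular points: {(-1, -2)}; classification: cusp.

Compute partial derivatives:
  f_x = -6*x**2 - 4*x*y - 20*x - 2*y**2 - 12*y - 22.
  f_y = -2*x**2 - 4*x*y - 12*x + 3*y**2 + 10*y + 6.
Scan x_0 ∈ {−4, ..., 4}. For each x_0, f_y(x_0, y) is a polynomial in y; find its integer roots y ∈ {−4, ..., 4}, then test f_x and f at those candidates.
  x = -4: f_y(-4, y) = 3*y**2 + 26*y + 22; no integer root y with |y| ≤ 4.
  x = -3: f_y(-3, y) = 3*y**2 + 22*y + 24; no integer root y with |y| ≤ 4.
  x = -2: f_y(-2, y) = 3*y**2 + 18*y + 22; no integer root y with |y| ≤ 4.
  x = -1: f_y(-1, y) = 3*y**2 + 14*y + 16; vanishes at y ∈ {-2}. (-1, -2): f_x = 0, f = 0 — SINGULAR.
  x = 0: f_y(0, y) = 3*y**2 + 10*y + 6; no integer root y with |y| ≤ 4.
  x = 1: f_y(1, y) = 3*y**2 + 6*y - 8; no integer root y with |y| ≤ 4.
  x = 2: f_y(2, y) = 3*y**2 + 2*y - 26; no integer root y with |y| ≤ 4.
  x = 3: f_y(3, y) = 3*y**2 - 2*y - 48; no integer root y with |y| ≤ 4.
  x = 4: f_y(4, y) = 3*y**2 - 6*y - 74; no integer root y with |y| ≤ 4.
Only singular point on the grid: (-1, -2).
Classify: substitute x = -1 + u, y = -2 + v and expand: f = -2*u**3 - 2*u**2*v - 2*u*v**2 + v**3 + v**2.
No constant or linear terms (consistent with a singular point). Quadratic part: v**2. Cubic part: -2*u**3 - 2*u**2*v - 2*u*v**2 + v**3.
The quadratic part v**2 is a perfect square, so there is a single (double) tangent line v = 0, i.e. y = -2. Restricting the cubic part to that line (v = 0) leaves -2*u**3 ≠ 0, so f is not divisible by v and the branch is v² ≈ 2*u**3 to lowest order — this is a cusp.
Classification: cusp.


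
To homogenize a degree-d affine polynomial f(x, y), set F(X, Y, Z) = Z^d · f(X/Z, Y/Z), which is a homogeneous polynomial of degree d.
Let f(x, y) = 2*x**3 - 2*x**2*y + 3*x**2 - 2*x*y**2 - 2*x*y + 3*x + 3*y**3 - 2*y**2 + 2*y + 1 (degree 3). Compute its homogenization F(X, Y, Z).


F(X, Y, Z) = 2*X**3 - 2*X**2*Y + 3*X**2*Z - 2*X*Y**2 - 2*X*Y*Z + 3*X*Z**2 + 3*Y**3 - 2*Y**2*Z + 2*Y*Z**2 + Z**3

deg(f) = 3.
Substitute x = X/Z, y = Y/Z into f, then multiply by Z^3.
  monomial 2·x^3·y^0 ↦ 2·X^3·Y^0·Z^0.
  monomial -2·x^2·y^1 ↦ -2·X^2·Y^1·Z^0.
  monomial 3·x^2·y^0 ↦ 3·X^2·Y^0·Z^1.
  monomial -2·x^1·y^2 ↦ -2·X^1·Y^2·Z^0.
  monomial -2·x^1·y^1 ↦ -2·X^1·Y^1·Z^1.
  monomial 3·x^1·y^0 ↦ 3·X^1·Y^0·Z^2.
  monomial 3·x^0·y^3 ↦ 3·X^0·Y^3·Z^0.
  monomial -2·x^0·y^2 ↦ -2·X^0·Y^2·Z^1.
  monomial 2·x^0·y^1 ↦ 2·X^0·Y^1·Z^2.
  monomial 1·x^0·y^0 ↦ 1·X^0·Y^0·Z^3.
Collecting: F(X, Y, Z) = 2*X**3 - 2*X**2*Y + 3*X**2*Z - 2*X*Y**2 - 2*X*Y*Z + 3*X*Z**2 + 3*Y**3 - 2*Y**2*Z + 2*Y*Z**2 + Z**3.


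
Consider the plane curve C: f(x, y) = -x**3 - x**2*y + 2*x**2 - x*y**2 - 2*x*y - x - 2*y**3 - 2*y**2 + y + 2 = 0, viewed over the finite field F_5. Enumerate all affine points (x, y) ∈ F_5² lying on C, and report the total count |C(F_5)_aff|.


Affine F_5-points: {(0, 2), (1, 1), (1, 2), (1, 3), (2, 0), (2, 4), (3, 0), (4, 1), (4, 2), (4, 4)}; count = 10.

For each of the 25 pairs (x, y) ∈ F_5², evaluate f(x, y) mod 5. Record the zeros.
  x = 0: [0↦2, 1↦4, 2↦0, 3↦3, 4↦1]  zeros at y ∈ {2}
  x = 1: [0↦2, 1↦0, 2↦0, 3↦0, 4↦3]  zeros at y ∈ {1, 2, 3}
  x = 2: [0↦0, 1↦2, 2↦4, 3↦4, 4↦0]  zeros at y ∈ {0, 4}
  x = 3: [0↦0, 1↦4, 2↦1, 3↦4, 4↦1]  zeros at y ∈ {0}
  x = 4: [0↦1, 1↦0, 2↦0, 3↦4, 4↦0]  zeros at y ∈ {1, 2, 4}
Collecting zeros: affine points = {(0, 2), (1, 1), (1, 2), (1, 3), (2, 0), (2, 4), (3, 0), (4, 1), (4, 2), (4, 4)}.
Total count |C(F_5)_aff| = 10.


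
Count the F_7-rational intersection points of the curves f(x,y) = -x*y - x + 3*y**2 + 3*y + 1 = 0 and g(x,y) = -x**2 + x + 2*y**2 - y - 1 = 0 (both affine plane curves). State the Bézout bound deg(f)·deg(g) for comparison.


Common zeros: {(0, 1), (4, 2)}; count = 2; Bézout bound = 4.

deg(f) = 2, deg(g) = 2, so Bézout bound = 4.
Scan x ∈ F_7. For each x, list the y ∈ F_7 with f(x, y) ≡ 0 and those with g(x, y) ≡ 0 (mod 7); the common zeros in that column are the intersection.
  x = 0: f ≡ 0 at y ∈ {1, 5}; g ≡ 0 at y ∈ {1, 3}; common: {1}.
  x = 1: f ≡ 0 at y ∈ {0, 4}; g ≡ 0 at y ∈ {1, 3}; common: ∅.
  x = 2: f ≡ 0 at y ∈ ∅; g ≡ 0 at y ∈ {5, 6}; common: ∅.
  x = 3: f ≡ 0 at y ∈ ∅; g ≡ 0 at y ∈ {0, 4}; common: ∅.
  x = 4: f ≡ 0 at y ∈ {2, 3}; g ≡ 0 at y ∈ {2}; common: {2}.
  x = 5: f ≡ 0 at y ∈ ∅; g ≡ 0 at y ∈ {0, 4}; common: ∅.
  x = 6: f ≡ 0 at y ∈ ∅; g ≡ 0 at y ∈ {5, 6}; common: ∅.
Collecting: common zeros = {(0, 1), (4, 2)}, so the count is 2.
Comparison with the Bézout bound: 2 ≤ 4 = deg(f)·deg(g), as expected for curves with no common component (the affine F_7-count falls short of the bound because intersections may lie at infinity, over extension fields, or carry multiplicity).


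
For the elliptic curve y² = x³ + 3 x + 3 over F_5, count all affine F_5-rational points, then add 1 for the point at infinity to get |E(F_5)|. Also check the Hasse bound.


Affine points = {(3, 2), (3, 3), (4, 2), (4, 3)}; affine count = 4; |E(F_5)| = 5.

Discriminant check: Δ ∝ 4a³ + 27b² = 4·3³ + 27·3² = 4·27 + 27·9 ≡ 1 (mod 5). Nonzero ⇒ E is nonsingular.
For each x ∈ F_5, compute rhs = x³ + 3·x + 3 mod 5, then count y ∈ F_5 with y² ≡ rhs.
  x = 0: rhs = 3, matching y values: none (0 points).
  x = 1: rhs = 2, matching y values: none (0 points).
  x = 2: rhs = 2, matching y values: none (0 points).
  x = 3: rhs = 4, matching y values: 2, 3 (2 points).
  x = 4: rhs = 4, matching y values: 2, 3 (2 points).
Total affine count: 4.
Full point count |E(F_5)| = 4 + 1 = 5.
Hasse bound: |5 − (5+1)| = |-1| = 1 ≤ 2√5 ≈ 4.4721 ✓.


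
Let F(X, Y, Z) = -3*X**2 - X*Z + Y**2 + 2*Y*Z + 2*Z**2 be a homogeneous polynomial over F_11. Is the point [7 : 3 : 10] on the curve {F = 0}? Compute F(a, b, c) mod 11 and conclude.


F(7,3,10) ≡ 8 (mod 11); P is NOT on the curve.

Evaluate F(7, 3, 10) term-by-term (mod 11).
  -3*X**2 ↦ -3·49·1·1 = -147
  -X*Z ↦ -1·7·1·10 = -70
  Y**2 ↦ 1·1·9·1 = 9
  2*Y*Z ↦ 2·1·3·10 = 60
  2*Z**2 ↦ 2·1·1·100 = 200
Sum: F(7, 3, 10) = (-147) + (-70) + (9) + (60) + (200) = 52.
Reducing mod 11: 52 ≡ 8 (mod 11).
Since F(a, b, c) ≡ 8 ≠ 0 (mod 11), P does NOT lie on the curve.


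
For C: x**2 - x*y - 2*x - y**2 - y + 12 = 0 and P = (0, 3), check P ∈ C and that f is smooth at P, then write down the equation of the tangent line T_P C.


Tangent line at P: -5*x - 7*y + 21 = 0.

Step 1: f(0, 3) = 0, so P lies on C.
Step 2: partial derivatives
  f_x(x, y) = 2*x - y - 2, f_y(x, y) = -x - 2*y - 1.
  f_x(P) = -5, f_y(P) = -7 (gradient nonzero, so P is smooth).
Step 3: tangent line at P: -5·(x − 0) + -7·(y − 3) = 0.
Expanding: -5*x - 7*y + 21 = 0.


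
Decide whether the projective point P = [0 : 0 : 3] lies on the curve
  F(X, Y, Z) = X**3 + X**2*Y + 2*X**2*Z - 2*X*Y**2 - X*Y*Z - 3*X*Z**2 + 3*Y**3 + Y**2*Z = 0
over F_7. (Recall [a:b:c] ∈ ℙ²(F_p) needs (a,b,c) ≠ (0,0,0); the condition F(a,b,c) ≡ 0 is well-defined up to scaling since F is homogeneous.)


F(0,0,3) ≡ 0 (mod 7); P is on the curve.

Evaluate F(0, 0, 3) term-by-term (mod 7).
  X**3 ↦ 1·0·1·1 = 0
  X**2*Y ↦ 1·0·0·1 = 0
  2*X**2*Z ↦ 2·0·1·3 = 0
  -2*X*Y**2 ↦ -2·0·0·1 = 0
  -X*Y*Z ↦ -1·0·0·3 = 0
  -3*X*Z**2 ↦ -3·0·1·9 = 0
  3*Y**3 ↦ 3·1·0·1 = 0
  Y**2*Z ↦ 1·1·0·3 = 0
Sum: F(0, 0, 3) = (0) + (0) + (0) + (0) + (0) + (0) + (0) + (0) = 0.
Reducing mod 7: 0 ≡ 0 (mod 7).
Since F(a, b, c) ≡ 0 (mod 7), P lies on the curve.


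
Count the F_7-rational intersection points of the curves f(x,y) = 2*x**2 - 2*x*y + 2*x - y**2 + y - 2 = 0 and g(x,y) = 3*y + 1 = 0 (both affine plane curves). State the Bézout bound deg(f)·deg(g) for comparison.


Common zeros: {(2, 2), (6, 2)}; count = 2; Bézout bound = 2.

deg(f) = 2, deg(g) = 1, so Bézout bound = 2.
Scan x ∈ F_7. For each x, list the y ∈ F_7 with f(x, y) ≡ 0 and those with g(x, y) ≡ 0 (mod 7); the common zeros in that column are the intersection.
  x = 0: f ≡ 0 at y ∈ {4}; g ≡ 0 at y ∈ {2}; common: ∅.
  x = 1: f ≡ 0 at y ∈ {1, 5}; g ≡ 0 at y ∈ {2}; common: ∅.
  x = 2: f ≡ 0 at y ∈ {2}; g ≡ 0 at y ∈ {2}; common: {2}.
  x = 3: f ≡ 0 at y ∈ {4, 5}; g ≡ 0 at y ∈ {2}; common: ∅.
  x = 4: f ≡ 0 at y ∈ ∅; g ≡ 0 at y ∈ {2}; common: ∅.
  x = 5: f ≡ 0 at y ∈ ∅; g ≡ 0 at y ∈ {2}; common: ∅.
  x = 6: f ≡ 0 at y ∈ {1, 2}; g ≡ 0 at y ∈ {2}; common: {2}.
Collecting: common zeros = {(2, 2), (6, 2)}, so the count is 2.
Comparison with the Bézout bound: 2 ≤ 2 = deg(f)·deg(g), as expected for curves with no common component (the bound is attained).


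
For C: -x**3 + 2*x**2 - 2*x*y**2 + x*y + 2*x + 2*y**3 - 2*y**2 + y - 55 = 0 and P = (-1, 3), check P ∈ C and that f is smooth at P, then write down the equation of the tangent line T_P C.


Tangent line at P: -20*x + 54*y - 182 = 0.

Step 1: f(-1, 3) = 0, so P lies on C.
Step 2: partial derivatives
  f_x(x, y) = -3*x**2 + 4*x - 2*y**2 + y + 2, f_y(x, y) = -4*x*y + x + 6*y**2 - 4*y + 1.
  f_x(P) = -20, f_y(P) = 54 (gradient nonzero, so P is smooth).
Step 3: tangent line at P: -20·(x − -1) + 54·(y − 3) = 0.
Expanding: -20*x + 54*y - 182 = 0.


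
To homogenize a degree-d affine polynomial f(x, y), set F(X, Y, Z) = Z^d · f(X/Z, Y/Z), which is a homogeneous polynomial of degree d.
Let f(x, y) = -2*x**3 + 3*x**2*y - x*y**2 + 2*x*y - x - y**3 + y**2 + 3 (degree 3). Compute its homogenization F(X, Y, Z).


F(X, Y, Z) = -2*X**3 + 3*X**2*Y - X*Y**2 + 2*X*Y*Z - X*Z**2 - Y**3 + Y**2*Z + 3*Z**3

deg(f) = 3.
Substitute x = X/Z, y = Y/Z into f, then multiply by Z^3.
  monomial -2·x^3·y^0 ↦ -2·X^3·Y^0·Z^0.
  monomial 3·x^2·y^1 ↦ 3·X^2·Y^1·Z^0.
  monomial -1·x^1·y^2 ↦ -1·X^1·Y^2·Z^0.
  monomial 2·x^1·y^1 ↦ 2·X^1·Y^1·Z^1.
  monomial -1·x^1·y^0 ↦ -1·X^1·Y^0·Z^2.
  monomial -1·x^0·y^3 ↦ -1·X^0·Y^3·Z^0.
  monomial 1·x^0·y^2 ↦ 1·X^0·Y^2·Z^1.
  monomial 3·x^0·y^0 ↦ 3·X^0·Y^0·Z^3.
Collecting: F(X, Y, Z) = -2*X**3 + 3*X**2*Y - X*Y**2 + 2*X*Y*Z - X*Z**2 - Y**3 + Y**2*Z + 3*Z**3.


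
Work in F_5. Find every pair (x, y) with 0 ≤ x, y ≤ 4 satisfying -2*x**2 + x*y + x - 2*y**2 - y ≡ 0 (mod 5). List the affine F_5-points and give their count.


Affine F_5-points: {(0, 0), (0, 2), (3, 0), (3, 1), (4, 2)}; count = 5.

For each of the 25 pairs (x, y) ∈ F_5², evaluate f(x, y) mod 5. Record the zeros.
  x = 0: [0↦0, 1↦2, 2↦0, 3↦4, 4↦4]  zeros at y ∈ {0, 2}
  x = 1: [0↦4, 1↦2, 2↦1, 3↦1, 4↦2]  zeros at y ∈ ∅
  x = 2: [0↦4, 1↦3, 2↦3, 3↦4, 4↦1]  zeros at y ∈ ∅
  x = 3: [0↦0, 1↦0, 2↦1, 3↦3, 4↦1]  zeros at y ∈ {0, 1}
  x = 4: [0↦2, 1↦3, 2↦0, 3↦3, 4↦2]  zeros at y ∈ {2}
Collecting zeros: affine points = {(0, 0), (0, 2), (3, 0), (3, 1), (4, 2)}.
Total count |C(F_5)_aff| = 5.


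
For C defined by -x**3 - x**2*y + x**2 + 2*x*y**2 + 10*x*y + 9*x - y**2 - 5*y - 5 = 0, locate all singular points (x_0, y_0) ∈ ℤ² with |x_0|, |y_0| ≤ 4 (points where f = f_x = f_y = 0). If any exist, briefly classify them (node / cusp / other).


Singular points: {(1, -2)}; classification: cusp.

Compute partial derivatives:
  f_x = -3*x**2 - 2*x*y + 2*x + 2*y**2 + 10*y + 9.
  f_y = -x**2 + 4*x*y + 10*x - 2*y - 5.
Scan x_0 ∈ {−4, ..., 4}. For each x_0, f_y(x_0, y) is a polynomial in y; find its integer roots y ∈ {−4, ..., 4}, then test f_x and f at those candidates.
  x = -4: f_y(-4, y) = -18*y - 61; no integer root y with |y| ≤ 4.
  x = -3: f_y(-3, y) = -14*y - 44; no integer root y with |y| ≤ 4.
  x = -2: f_y(-2, y) = -10*y - 29; no integer root y with |y| ≤ 4.
  x = -1: f_y(-1, y) = -6*y - 16; no integer root y with |y| ≤ 4.
  x = 0: f_y(0, y) = -2*y - 5; no integer root y with |y| ≤ 4.
  x = 1: f_y(1, y) = 2*y + 4; vanishes at y ∈ {-2}. (1, -2): f_x = 0, f = 0 — SINGULAR.
  x = 2: f_y(2, y) = 6*y + 11; no integer root y with |y| ≤ 4.
  x = 3: f_y(3, y) = 10*y + 16; no integer root y with |y| ≤ 4.
  x = 4: f_y(4, y) = 14*y + 19; no integer root y with |y| ≤ 4.
Only singular point on the grid: (1, -2).
Classify: substitute x = 1 + u, y = -2 + v and expand: f = -u**3 - u**2*v + 2*u*v**2 + v**2.
No constant or linear terms (consistent with a singular point). Quadratic part: v**2. Cubic part: -u**3 - u**2*v + 2*u*v**2.
The quadratic part v**2 is a perfect square, so there is a single (double) tangent line v = 0, i.e. y = -2. Restricting the cubic part to that line (v = 0) leaves -u**3 ≠ 0, so f is not divisible by v and the branch is v² ≈ u**3 to lowest order — this is a cusp.
Classification: cusp.


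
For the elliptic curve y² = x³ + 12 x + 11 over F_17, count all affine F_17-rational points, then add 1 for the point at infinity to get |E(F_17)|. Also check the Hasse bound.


Affine points = {(2, 3), (2, 14), (4, 2), (4, 15), (5, 3), (5, 14), (7, 8), (7, 9), (9, 7), (9, 10), (10, 3), (10, 14), (12, 8), (12, 9), (13, 1), (13, 16), (14, 4), (14, 13), (15, 8), (15, 9), (16, 7), (16, 10)}; affine count = 22; |E(F_17)| = 23.

Discriminant check: Δ ∝ 4a³ + 27b² = 4·12³ + 27·11² = 4·1728 + 27·121 ≡ 13 (mod 17). Nonzero ⇒ E is nonsingular.
For each x ∈ F_17, compute rhs = x³ + 12·x + 11 mod 17, then count y ∈ F_17 with y² ≡ rhs.
  x = 0: rhs = 11, matching y values: none (0 points).
  x = 1: rhs = 7, matching y values: none (0 points).
  x = 2: rhs = 9, matching y values: 3, 14 (2 points).
  x = 3: rhs = 6, matching y values: none (0 points).
  x = 4: rhs = 4, matching y values: 2, 15 (2 points).
  x = 5: rhs = 9, matching y values: 3, 14 (2 points).
  x = 6: rhs = 10, matching y values: none (0 points).
  x = 7: rhs = 13, matching y values: 8, 9 (2 points).
  x = 8: rhs = 7, matching y values: none (0 points).
  x = 9: rhs = 15, matching y values: 7, 10 (2 points).
  x = 10: rhs = 9, matching y values: 3, 14 (2 points).
  x = 11: rhs = 12, matching y values: none (0 points).
  x = 12: rhs = 13, matching y values: 8, 9 (2 points).
  x = 13: rhs = 1, matching y values: 1, 16 (2 points).
  x = 14: rhs = 16, matching y values: 4, 13 (2 points).
  x = 15: rhs = 13, matching y values: 8, 9 (2 points).
  x = 16: rhs = 15, matching y values: 7, 10 (2 points).
Total affine count: 22.
Full point count |E(F_17)| = 22 + 1 = 23.
Hasse bound: |23 − (17+1)| = |5| = 5 ≤ 2√17 ≈ 8.2462 ✓.


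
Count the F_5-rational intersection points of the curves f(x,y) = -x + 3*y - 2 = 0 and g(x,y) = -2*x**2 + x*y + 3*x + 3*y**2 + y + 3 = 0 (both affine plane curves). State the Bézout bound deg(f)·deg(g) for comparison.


Common zeros: {(0, 4), (4, 2)}; count = 2; Bézout bound = 2.

deg(f) = 1, deg(g) = 2, so Bézout bound = 2.
Scan x ∈ F_5. For each x, list the y ∈ F_5 with f(x, y) ≡ 0 and those with g(x, y) ≡ 0 (mod 5); the common zeros in that column are the intersection.
  x = 0: f ≡ 0 at y ∈ {4}; g ≡ 0 at y ∈ {4}; common: {4}.
  x = 1: f ≡ 0 at y ∈ {1}; g ≡ 0 at y ∈ {2, 4}; common: ∅.
  x = 2: f ≡ 0 at y ∈ {3}; g ≡ 0 at y ∈ ∅; common: ∅.
  x = 3: f ≡ 0 at y ∈ {0}; g ≡ 0 at y ∈ ∅; common: ∅.
  x = 4: f ≡ 0 at y ∈ {2}; g ≡ 0 at y ∈ {2, 3}; common: {2}.
Collecting: common zeros = {(0, 4), (4, 2)}, so the count is 2.
Comparison with the Bézout bound: 2 ≤ 2 = deg(f)·deg(g), as expected for curves with no common component (the bound is attained).


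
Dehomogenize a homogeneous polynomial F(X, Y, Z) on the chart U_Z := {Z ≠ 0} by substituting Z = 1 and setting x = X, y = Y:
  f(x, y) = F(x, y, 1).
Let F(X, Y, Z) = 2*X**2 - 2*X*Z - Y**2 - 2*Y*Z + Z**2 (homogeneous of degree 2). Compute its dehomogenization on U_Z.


f(x, y) = 2*x**2 - 2*x - y**2 - 2*y + 1

On U_Z we set Z = 1. Each monomial c·X^i·Y^j·Z^k in F becomes c·x^i·y^j·1^k = c·x^i·y^j.
Substituting Z = 1: F(X, Y, 1) = 2*x**2 - 2*x - y**2 - 2*y + 1.
Note: deg(f) ≤ deg(F) = 2; strict inequality happens when F is divisible by Z (lost terms).


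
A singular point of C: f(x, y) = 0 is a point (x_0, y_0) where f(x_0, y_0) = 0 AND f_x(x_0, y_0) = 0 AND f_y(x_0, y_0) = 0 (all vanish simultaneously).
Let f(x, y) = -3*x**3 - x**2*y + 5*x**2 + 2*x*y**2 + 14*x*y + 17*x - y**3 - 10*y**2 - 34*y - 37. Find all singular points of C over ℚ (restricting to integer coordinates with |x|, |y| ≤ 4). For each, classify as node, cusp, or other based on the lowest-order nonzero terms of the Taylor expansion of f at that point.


Singular points: {(1, -3)}; classification: node.

Compute partial derivatives:
  f_x = -9*x**2 - 2*x*y + 10*x + 2*y**2 + 14*y + 17.
  f_y = -x**2 + 4*x*y + 14*x - 3*y**2 - 20*y - 34.
Scan x_0 ∈ {−4, ..., 4}. For each x_0, f_y(x_0, y) is a polynomial in y; find its integer roots y ∈ {−4, ..., 4}, then test f_x and f at those candidates.
  x = -4: f_y(-4, y) = -3*y**2 - 36*y - 106; no integer root y with |y| ≤ 4.
  x = -3: f_y(-3, y) = -3*y**2 - 32*y - 85; no integer root y with |y| ≤ 4.
  x = -2: f_y(-2, y) = -3*y**2 - 28*y - 66; no integer root y with |y| ≤ 4.
  x = -1: f_y(-1, y) = -3*y**2 - 24*y - 49; no integer root y with |y| ≤ 4.
  x = 0: f_y(0, y) = -3*y**2 - 20*y - 34; no integer root y with |y| ≤ 4.
  x = 1: f_y(1, y) = -3*y**2 - 16*y - 21; vanishes at y ∈ {-3}. (1, -3): f_x = 0, f = 0 — SINGULAR.
  x = 2: f_y(2, y) = -3*y**2 - 12*y - 10; no integer root y with |y| ≤ 4.
  x = 3: f_y(3, y) = -3*y**2 - 8*y - 1; no integer root y with |y| ≤ 4.
  x = 4: f_y(4, y) = -3*y**2 - 4*y + 6; no integer root y with |y| ≤ 4.
Only singular point on the grid: (1, -3).
Classify: substitute x = 1 + u, y = -3 + v and expand: f = -3*u**3 - u**2*v - u**2 + 2*u*v**2 - v**3 + v**2.
No constant or linear terms (consistent with a singular point). Quadratic part: -u**2 + v**2. Cubic part: -3*u**3 - u**2*v + 2*u*v**2 - v**3.
The quadratic part v**2 - u**2 = (v − u)(v + u) splits into two distinct linear factors, so there are two distinct tangent lines y − -3 = ±(x − 1) — this is a node (ordinary double point).
Classification: node.


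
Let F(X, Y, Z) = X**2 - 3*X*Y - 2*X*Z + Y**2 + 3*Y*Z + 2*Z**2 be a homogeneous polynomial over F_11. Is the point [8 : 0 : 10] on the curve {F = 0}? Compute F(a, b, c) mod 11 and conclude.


F(8,0,10) ≡ 5 (mod 11); P is NOT on the curve.

Evaluate F(8, 0, 10) term-by-term (mod 11).
  X**2 ↦ 1·64·1·1 = 64
  -3*X*Y ↦ -3·8·0·1 = 0
  -2*X*Z ↦ -2·8·1·10 = -160
  Y**2 ↦ 1·1·0·1 = 0
  3*Y*Z ↦ 3·1·0·10 = 0
  2*Z**2 ↦ 2·1·1·100 = 200
Sum: F(8, 0, 10) = (64) + (0) + (-160) + (0) + (0) + (200) = 104.
Reducing mod 11: 104 ≡ 5 (mod 11).
Since F(a, b, c) ≡ 5 ≠ 0 (mod 11), P does NOT lie on the curve.


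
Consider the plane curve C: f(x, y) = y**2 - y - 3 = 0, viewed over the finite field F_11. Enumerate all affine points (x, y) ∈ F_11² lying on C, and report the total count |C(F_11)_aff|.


Affine F_11-points: ∅; count = 0.

For each of the 121 pairs (x, y) ∈ F_11², evaluate f(x, y) mod 11. Record the zeros.
  x = 0: [0↦8, 1↦8, 2↦10, 3↦3, 4↦9, 5↦6, 6↦5, 7↦6, 8↦9, 9↦3, 10↦10]  zeros at y ∈ ∅
  x = 1: [0↦8, 1↦8, 2↦10, 3↦3, 4↦9, 5↦6, 6↦5, 7↦6, 8↦9, 9↦3, 10↦10]  zeros at y ∈ ∅
  x = 2: [0↦8, 1↦8, 2↦10, 3↦3, 4↦9, 5↦6, 6↦5, 7↦6, 8↦9, 9↦3, 10↦10]  zeros at y ∈ ∅
  x = 3: [0↦8, 1↦8, 2↦10, 3↦3, 4↦9, 5↦6, 6↦5, 7↦6, 8↦9, 9↦3, 10↦10]  zeros at y ∈ ∅
  x = 4: [0↦8, 1↦8, 2↦10, 3↦3, 4↦9, 5↦6, 6↦5, 7↦6, 8↦9, 9↦3, 10↦10]  zeros at y ∈ ∅
  x = 5: [0↦8, 1↦8, 2↦10, 3↦3, 4↦9, 5↦6, 6↦5, 7↦6, 8↦9, 9↦3, 10↦10]  zeros at y ∈ ∅
  x = 6: [0↦8, 1↦8, 2↦10, 3↦3, 4↦9, 5↦6, 6↦5, 7↦6, 8↦9, 9↦3, 10↦10]  zeros at y ∈ ∅
  x = 7: [0↦8, 1↦8, 2↦10, 3↦3, 4↦9, 5↦6, 6↦5, 7↦6, 8↦9, 9↦3, 10↦10]  zeros at y ∈ ∅
  x = 8: [0↦8, 1↦8, 2↦10, 3↦3, 4↦9, 5↦6, 6↦5, 7↦6, 8↦9, 9↦3, 10↦10]  zeros at y ∈ ∅
  x = 9: [0↦8, 1↦8, 2↦10, 3↦3, 4↦9, 5↦6, 6↦5, 7↦6, 8↦9, 9↦3, 10↦10]  zeros at y ∈ ∅
  x = 10: [0↦8, 1↦8, 2↦10, 3↦3, 4↦9, 5↦6, 6↦5, 7↦6, 8↦9, 9↦3, 10↦10]  zeros at y ∈ ∅
Collecting zeros: affine points = ∅.
Total count |C(F_11)_aff| = 0.


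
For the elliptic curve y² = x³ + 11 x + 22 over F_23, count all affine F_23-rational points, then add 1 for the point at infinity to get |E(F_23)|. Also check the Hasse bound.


Affine points = {(2, 11), (2, 12), (3, 6), (3, 17), (5, 8), (5, 15), (8, 1), (8, 22), (11, 5), (11, 18), (13, 4), (13, 19), (16, 4), (16, 19), (17, 4), (17, 19), (18, 7), (18, 16), (19, 11), (19, 12), (20, 10), (20, 13)}; affine count = 22; |E(F_23)| = 23.

Discriminant check: Δ ∝ 4a³ + 27b² = 4·11³ + 27·22² = 4·1331 + 27·484 ≡ 15 (mod 23). Nonzero ⇒ E is nonsingular.
For each x ∈ F_23, compute rhs = x³ + 11·x + 22 mod 23, then count y ∈ F_23 with y² ≡ rhs.
  x = 0: rhs = 22, matching y values: none (0 points).
  x = 1: rhs = 11, matching y values: none (0 points).
  x = 2: rhs = 6, matching y values: 11, 12 (2 points).
  x = 3: rhs = 13, matching y values: 6, 17 (2 points).
  x = 4: rhs = 15, matching y values: none (0 points).
  x = 5: rhs = 18, matching y values: 8, 15 (2 points).
  x = 6: rhs = 5, matching y values: none (0 points).
  x = 7: rhs = 5, matching y values: none (0 points).
  x = 8: rhs = 1, matching y values: 1, 22 (2 points).
  x = 9: rhs = 22, matching y values: none (0 points).
  x = 10: rhs = 5, matching y values: none (0 points).
  x = 11: rhs = 2, matching y values: 5, 18 (2 points).
  x = 12: rhs = 19, matching y values: none (0 points).
  x = 13: rhs = 16, matching y values: 4, 19 (2 points).
  x = 14: rhs = 22, matching y values: none (0 points).
  x = 15: rhs = 20, matching y values: none (0 points).
  x = 16: rhs = 16, matching y values: 4, 19 (2 points).
  x = 17: rhs = 16, matching y values: 4, 19 (2 points).
  x = 18: rhs = 3, matching y values: 7, 16 (2 points).
  x = 19: rhs = 6, matching y values: 11, 12 (2 points).
  x = 20: rhs = 8, matching y values: 10, 13 (2 points).
  x = 21: rhs = 15, matching y values: none (0 points).
  x = 22: rhs = 10, matching y values: none (0 points).
Total affine count: 22.
Full point count |E(F_23)| = 22 + 1 = 23.
Hasse bound: |23 − (23+1)| = |-1| = 1 ≤ 2√23 ≈ 9.5917 ✓.


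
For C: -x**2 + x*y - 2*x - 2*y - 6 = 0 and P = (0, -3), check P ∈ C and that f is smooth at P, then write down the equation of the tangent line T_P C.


Tangent line at P: -5*x - 2*y - 6 = 0.

Step 1: f(0, -3) = 0, so P lies on C.
Step 2: partial derivatives
  f_x(x, y) = -2*x + y - 2, f_y(x, y) = x - 2.
  f_x(P) = -5, f_y(P) = -2 (gradient nonzero, so P is smooth).
Step 3: tangent line at P: -5·(x − 0) + -2·(y − -3) = 0.
Expanding: -5*x - 2*y - 6 = 0.


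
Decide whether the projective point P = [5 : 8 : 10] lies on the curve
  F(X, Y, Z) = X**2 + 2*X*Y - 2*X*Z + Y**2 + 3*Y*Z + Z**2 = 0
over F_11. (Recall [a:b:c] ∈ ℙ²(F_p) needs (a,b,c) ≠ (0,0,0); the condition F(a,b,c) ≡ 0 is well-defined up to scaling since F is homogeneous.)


F(5,8,10) ≡ 2 (mod 11); P is NOT on the curve.

Evaluate F(5, 8, 10) term-by-term (mod 11).
  X**2 ↦ 1·25·1·1 = 25
  2*X*Y ↦ 2·5·8·1 = 80
  -2*X*Z ↦ -2·5·1·10 = -100
  Y**2 ↦ 1·1·64·1 = 64
  3*Y*Z ↦ 3·1·8·10 = 240
  Z**2 ↦ 1·1·1·100 = 100
Sum: F(5, 8, 10) = (25) + (80) + (-100) + (64) + (240) + (100) = 409.
Reducing mod 11: 409 ≡ 2 (mod 11).
Since F(a, b, c) ≡ 2 ≠ 0 (mod 11), P does NOT lie on the curve.


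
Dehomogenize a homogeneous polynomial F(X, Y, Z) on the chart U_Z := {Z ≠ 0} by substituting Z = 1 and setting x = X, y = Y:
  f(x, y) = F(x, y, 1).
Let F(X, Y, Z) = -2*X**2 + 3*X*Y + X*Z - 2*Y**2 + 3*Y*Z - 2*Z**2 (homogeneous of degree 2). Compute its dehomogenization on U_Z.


f(x, y) = -2*x**2 + 3*x*y + x - 2*y**2 + 3*y - 2

On U_Z we set Z = 1. Each monomial c·X^i·Y^j·Z^k in F becomes c·x^i·y^j·1^k = c·x^i·y^j.
Substituting Z = 1: F(X, Y, 1) = -2*x**2 + 3*x*y + x - 2*y**2 + 3*y - 2.
Note: deg(f) ≤ deg(F) = 2; strict inequality happens when F is divisible by Z (lost terms).


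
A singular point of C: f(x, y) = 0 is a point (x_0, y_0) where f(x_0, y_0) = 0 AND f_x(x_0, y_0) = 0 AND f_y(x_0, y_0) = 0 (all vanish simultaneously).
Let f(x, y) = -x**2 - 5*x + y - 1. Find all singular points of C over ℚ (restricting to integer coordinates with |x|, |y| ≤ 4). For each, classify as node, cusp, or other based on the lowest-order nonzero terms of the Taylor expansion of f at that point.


No singular points in the scanned grid; C is smooth there.

Compute partial derivatives:
  f_x = -2*x - 5.
  f_y = 1.
f_y = 1 is a nonzero constant, so f_y never vanishes: no point (x, y) can satisfy f = f_x = f_y = 0. In particular no (x, y) ∈ {−4, ..., 4}² is singular; the curve is smooth.


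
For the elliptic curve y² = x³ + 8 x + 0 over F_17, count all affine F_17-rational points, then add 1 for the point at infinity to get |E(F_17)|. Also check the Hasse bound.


Affine points = {(0, 0), (1, 3), (1, 14), (3, 0), (6, 3), (6, 14), (7, 5), (7, 12), (8, 7), (8, 10), (9, 6), (9, 11), (10, 3), (10, 14), (11, 5), (11, 12), (14, 0), (16, 5), (16, 12)}; affine count = 19; |E(F_17)| = 20.

Discriminant check: Δ ∝ 4a³ + 27b² = 4·8³ + 27·0² = 4·512 + 27·0 ≡ 8 (mod 17). Nonzero ⇒ E is nonsingular.
For each x ∈ F_17, compute rhs = x³ + 8·x + 0 mod 17, then count y ∈ F_17 with y² ≡ rhs.
  x = 0: rhs = 0, matching y values: 0 (1 points).
  x = 1: rhs = 9, matching y values: 3, 14 (2 points).
  x = 2: rhs = 7, matching y values: none (0 points).
  x = 3: rhs = 0, matching y values: 0 (1 points).
  x = 4: rhs = 11, matching y values: none (0 points).
  x = 5: rhs = 12, matching y values: none (0 points).
  x = 6: rhs = 9, matching y values: 3, 14 (2 points).
  x = 7: rhs = 8, matching y values: 5, 12 (2 points).
  x = 8: rhs = 15, matching y values: 7, 10 (2 points).
  x = 9: rhs = 2, matching y values: 6, 11 (2 points).
  x = 10: rhs = 9, matching y values: 3, 14 (2 points).
  x = 11: rhs = 8, matching y values: 5, 12 (2 points).
  x = 12: rhs = 5, matching y values: none (0 points).
  x = 13: rhs = 6, matching y values: none (0 points).
  x = 14: rhs = 0, matching y values: 0 (1 points).
  x = 15: rhs = 10, matching y values: none (0 points).
  x = 16: rhs = 8, matching y values: 5, 12 (2 points).
Total affine count: 19.
Full point count |E(F_17)| = 19 + 1 = 20.
Hasse bound: |20 − (17+1)| = |2| = 2 ≤ 2√17 ≈ 8.2462 ✓.


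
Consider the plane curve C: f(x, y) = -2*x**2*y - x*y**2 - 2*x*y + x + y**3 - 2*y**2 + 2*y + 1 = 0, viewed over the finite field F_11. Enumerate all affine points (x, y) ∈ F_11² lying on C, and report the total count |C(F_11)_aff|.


Affine F_11-points: {(1, 10), (2, 5), (3, 1), (6, 4), (6, 7), (6, 8), (7, 1), (9, 4), (9, 8), (9, 10), (10, 0), (10, 5), (10, 7)}; count = 13.

For each of the 121 pairs (x, y) ∈ F_11², evaluate f(x, y) mod 11. Record the zeros.
  x = 0: [0↦1, 1↦2, 2↦5, 3↦5, 4↦8, 5↦9, 6↦3, 7↦7, 8↦5, 9↦3, 10↦7]  zeros at y ∈ ∅
  x = 1: [0↦2, 1↦9, 2↦5, 3↦7, 4↦10, 5↦9, 6↦10, 7↦8, 8↦9, 9↦8, 10↦0]  zeros at y ∈ {10}
  x = 2: [0↦3, 1↦1, 2↦8, 3↦8, 4↦7, 5↦0, 6↦4, 7↦3, 8↦3, 9↦10, 10↦8]  zeros at y ∈ {5}
  x = 3: [0↦4, 1↦0, 2↦3, 3↦8, 4↦10, 5↦4, 6↦7, 7↦3, 8↦9, 9↦9, 10↦9]  zeros at y ∈ {1}
  x = 4: [0↦5, 1↦6, 2↦1, 3↦7, 4↦8, 5↦10, 6↦8, 7↦8, 8↦5, 9↦5, 10↦3]  zeros at y ∈ ∅
  x = 5: [0↦6, 1↦8, 2↦2, 3↦5, 4↦1, 5↦7, 6↦7, 7↦7, 8↦2, 9↦9, 10↦1]  zeros at y ∈ ∅
  x = 6: [0↦7, 1↦6, 2↦6, 3↦2, 4↦0, 5↦6, 6↦4, 7↦0, 8↦0, 9↦10, 10↦3]  zeros at y ∈ {4, 7, 8}
  x = 7: [0↦8, 1↦0, 2↦2, 3↦9, 4↦5, 5↦7, 6↦10, 7↦9, 8↦10, 9↦8, 10↦9]  zeros at y ∈ {1}
  x = 8: [0↦9, 1↦1, 2↦1, 3↦4, 4↦5, 5↦10, 6↦3, 7↦1, 8↦10, 9↦3, 10↦8]  zeros at y ∈ ∅
  x = 9: [0↦10, 1↦9, 2↦3, 3↦9, 4↦0, 5↦4, 6↦5, 7↦9, 8↦0, 9↦6, 10↦0]  zeros at y ∈ {4, 8, 10}
  x = 10: [0↦0, 1↦2, 2↦8, 3↦2, 4↦1, 5↦0, 6↦5, 7↦0, 8↦2, 9↦6, 10↦7]  zeros at y ∈ {0, 5, 7}
Collecting zeros: affine points = {(1, 10), (2, 5), (3, 1), (6, 4), (6, 7), (6, 8), (7, 1), (9, 4), (9, 8), (9, 10), (10, 0), (10, 5), (10, 7)}.
Total count |C(F_11)_aff| = 13.


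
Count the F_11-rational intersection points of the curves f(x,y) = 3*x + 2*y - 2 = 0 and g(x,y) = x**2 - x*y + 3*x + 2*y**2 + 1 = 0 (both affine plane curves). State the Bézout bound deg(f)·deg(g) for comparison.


Common zeros: {(4, 6), (6, 3)}; count = 2; Bézout bound = 2.

deg(f) = 1, deg(g) = 2, so Bézout bound = 2.
Scan x ∈ F_11. For each x, list the y ∈ F_11 with f(x, y) ≡ 0 and those with g(x, y) ≡ 0 (mod 11); the common zeros in that column are the intersection.
  x = 0: f ≡ 0 at y ∈ {1}; g ≡ 0 at y ∈ {4, 7}; common: ∅.
  x = 1: f ≡ 0 at y ∈ {5}; g ≡ 0 at y ∈ {2, 4}; common: ∅.
  x = 2: f ≡ 0 at y ∈ {9}; g ≡ 0 at y ∈ {0, 1}; common: ∅.
  x = 3: f ≡ 0 at y ∈ {2}; g ≡ 0 at y ∈ {9}; common: ∅.
  x = 4: f ≡ 0 at y ∈ {6}; g ≡ 0 at y ∈ {6, 7}; common: {6}.
  x = 5: f ≡ 0 at y ∈ {10}; g ≡ 0 at y ∈ {3, 5}; common: ∅.
  x = 6: f ≡ 0 at y ∈ {3}; g ≡ 0 at y ∈ {0, 3}; common: {3}.
  x = 7: f ≡ 0 at y ∈ {7}; g ≡ 0 at y ∈ {1, 8}; common: ∅.
  x = 8: f ≡ 0 at y ∈ {0}; g ≡ 0 at y ∈ {5, 10}; common: ∅.
  x = 9: f ≡ 0 at y ∈ {4}; g ≡ 0 at y ∈ {2, 8}; common: ∅.
  x = 10: f ≡ 0 at y ∈ {8}; g ≡ 0 at y ∈ {6, 10}; common: ∅.
Collecting: common zeros = {(4, 6), (6, 3)}, so the count is 2.
Comparison with the Bézout bound: 2 ≤ 2 = deg(f)·deg(g), as expected for curves with no common component (the bound is attained).


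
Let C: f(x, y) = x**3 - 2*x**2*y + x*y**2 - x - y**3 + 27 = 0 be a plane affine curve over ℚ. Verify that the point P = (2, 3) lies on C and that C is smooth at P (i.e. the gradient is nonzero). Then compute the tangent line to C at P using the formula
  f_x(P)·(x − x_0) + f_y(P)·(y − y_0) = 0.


Tangent line at P: -4*x - 23*y + 77 = 0.

Step 1: f(2, 3) = 0, so P lies on C.
Step 2: partial derivatives
  f_x(x, y) = 3*x**2 - 4*x*y + y**2 - 1, f_y(x, y) = -2*x**2 + 2*x*y - 3*y**2.
  f_x(P) = -4, f_y(P) = -23 (gradient nonzero, so P is smooth).
Step 3: tangent line at P: -4·(x − 2) + -23·(y − 3) = 0.
Expanding: -4*x - 23*y + 77 = 0.


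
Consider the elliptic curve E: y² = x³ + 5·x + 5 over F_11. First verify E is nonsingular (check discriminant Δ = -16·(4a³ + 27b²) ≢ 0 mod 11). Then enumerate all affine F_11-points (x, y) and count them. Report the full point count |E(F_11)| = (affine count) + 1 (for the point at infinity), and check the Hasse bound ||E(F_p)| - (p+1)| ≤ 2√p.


Affine points = {(0, 4), (0, 7), (1, 0), (2, 1), (2, 10), (3, 5), (3, 6), (4, 1), (4, 10), (5, 1), (5, 10), (6, 3), (6, 8), (7, 3), (7, 8), (9, 3), (9, 8)}; affine count = 17; |E(F_11)| = 18.

Discriminant check: Δ ∝ 4a³ + 27b² = 4·5³ + 27·5² = 4·125 + 27·25 ≡ 9 (mod 11). Nonzero ⇒ E is nonsingular.
For each x ∈ F_11, compute rhs = x³ + 5·x + 5 mod 11, then count y ∈ F_11 with y² ≡ rhs.
  x = 0: rhs = 5, matching y values: 4, 7 (2 points).
  x = 1: rhs = 0, matching y values: 0 (1 points).
  x = 2: rhs = 1, matching y values: 1, 10 (2 points).
  x = 3: rhs = 3, matching y values: 5, 6 (2 points).
  x = 4: rhs = 1, matching y values: 1, 10 (2 points).
  x = 5: rhs = 1, matching y values: 1, 10 (2 points).
  x = 6: rhs = 9, matching y values: 3, 8 (2 points).
  x = 7: rhs = 9, matching y values: 3, 8 (2 points).
  x = 8: rhs = 7, matching y values: none (0 points).
  x = 9: rhs = 9, matching y values: 3, 8 (2 points).
  x = 10: rhs = 10, matching y values: none (0 points).
Total affine count: 17.
Full point count |E(F_11)| = 17 + 1 = 18.
Hasse bound: |18 − (11+1)| = |6| = 6 ≤ 2√11 ≈ 6.6332 ✓.


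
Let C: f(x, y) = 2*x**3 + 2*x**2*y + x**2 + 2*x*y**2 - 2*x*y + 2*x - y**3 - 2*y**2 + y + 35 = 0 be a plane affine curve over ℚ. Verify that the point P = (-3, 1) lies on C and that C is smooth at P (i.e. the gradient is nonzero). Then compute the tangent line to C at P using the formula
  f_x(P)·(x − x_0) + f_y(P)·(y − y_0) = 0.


Tangent line at P: 38*x + 6*y + 108 = 0.

Step 1: f(-3, 1) = 0, so P lies on C.
Step 2: partial derivatives
  f_x(x, y) = 6*x**2 + 4*x*y + 2*x + 2*y**2 - 2*y + 2, f_y(x, y) = 2*x**2 + 4*x*y - 2*x - 3*y**2 - 4*y + 1.
  f_x(P) = 38, f_y(P) = 6 (gradient nonzero, so P is smooth).
Step 3: tangent line at P: 38·(x − -3) + 6·(y − 1) = 0.
Expanding: 38*x + 6*y + 108 = 0.


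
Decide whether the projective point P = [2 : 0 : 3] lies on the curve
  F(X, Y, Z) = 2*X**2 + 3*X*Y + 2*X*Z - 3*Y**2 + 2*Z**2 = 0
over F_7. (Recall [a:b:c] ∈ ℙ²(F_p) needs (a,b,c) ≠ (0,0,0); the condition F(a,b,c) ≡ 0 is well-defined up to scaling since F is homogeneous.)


F(2,0,3) ≡ 3 (mod 7); P is NOT on the curve.

Evaluate F(2, 0, 3) term-by-term (mod 7).
  2*X**2 ↦ 2·4·1·1 = 8
  3*X*Y ↦ 3·2·0·1 = 0
  2*X*Z ↦ 2·2·1·3 = 12
  -3*Y**2 ↦ -3·1·0·1 = 0
  2*Z**2 ↦ 2·1·1·9 = 18
Sum: F(2, 0, 3) = (8) + (0) + (12) + (0) + (18) = 38.
Reducing mod 7: 38 ≡ 3 (mod 7).
Since F(a, b, c) ≡ 3 ≠ 0 (mod 7), P does NOT lie on the curve.


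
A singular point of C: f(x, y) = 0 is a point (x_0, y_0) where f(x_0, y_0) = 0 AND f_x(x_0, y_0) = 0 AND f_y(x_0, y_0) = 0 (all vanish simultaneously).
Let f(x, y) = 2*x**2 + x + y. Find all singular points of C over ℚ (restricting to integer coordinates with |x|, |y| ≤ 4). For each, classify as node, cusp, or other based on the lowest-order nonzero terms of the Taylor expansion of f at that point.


No singular points in the scanned grid; C is smooth there.

Compute partial derivatives:
  f_x = 4*x + 1.
  f_y = 1.
f_y = 1 is a nonzero constant, so f_y never vanishes: no point (x, y) can satisfy f = f_x = f_y = 0. In particular no (x, y) ∈ {−4, ..., 4}² is singular; the curve is smooth.


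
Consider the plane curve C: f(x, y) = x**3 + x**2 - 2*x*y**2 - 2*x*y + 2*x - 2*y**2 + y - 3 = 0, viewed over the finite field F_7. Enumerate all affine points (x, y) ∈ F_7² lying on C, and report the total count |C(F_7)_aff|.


Affine F_7-points: {(5, 2), (5, 6), (6, 4)}; count = 3.

For each of the 49 pairs (x, y) ∈ F_7², evaluate f(x, y) mod 7. Record the zeros.
  x = 0: [0↦4, 1↦3, 2↦5, 3↦3, 4↦4, 5↦1, 6↦1]  zeros at y ∈ ∅
  x = 1: [0↦1, 1↦3, 2↦4, 3↦4, 4↦3, 5↦1, 6↦5]  zeros at y ∈ ∅
  x = 2: [0↦6, 1↦4, 2↦4, 3↦6, 4↦3, 5↦2, 6↦3]  zeros at y ∈ ∅
  x = 3: [0↦4, 1↦5, 2↦4, 3↦1, 4↦3, 5↦3, 6↦1]  zeros at y ∈ ∅
  x = 4: [0↦1, 1↦5, 2↦3, 3↦2, 4↦2, 5↦3, 6↦5]  zeros at y ∈ ∅
  x = 5: [0↦3, 1↦3, 2↦0, 3↦1, 4↦6, 5↦1, 6↦0]  zeros at y ∈ {2, 6}
  x = 6: [0↦2, 1↦5, 2↦1, 3↦4, 4↦0, 5↦3, 6↦6]  zeros at y ∈ {4}
Collecting zeros: affine points = {(5, 2), (5, 6), (6, 4)}.
Total count |C(F_7)_aff| = 3.


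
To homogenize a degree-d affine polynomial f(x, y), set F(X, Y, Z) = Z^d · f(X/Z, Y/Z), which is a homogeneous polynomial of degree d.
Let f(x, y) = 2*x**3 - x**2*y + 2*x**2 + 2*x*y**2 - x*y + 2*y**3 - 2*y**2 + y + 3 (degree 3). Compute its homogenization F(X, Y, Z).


F(X, Y, Z) = 2*X**3 - X**2*Y + 2*X**2*Z + 2*X*Y**2 - X*Y*Z + 2*Y**3 - 2*Y**2*Z + Y*Z**2 + 3*Z**3

deg(f) = 3.
Substitute x = X/Z, y = Y/Z into f, then multiply by Z^3.
  monomial 2·x^3·y^0 ↦ 2·X^3·Y^0·Z^0.
  monomial -1·x^2·y^1 ↦ -1·X^2·Y^1·Z^0.
  monomial 2·x^2·y^0 ↦ 2·X^2·Y^0·Z^1.
  monomial 2·x^1·y^2 ↦ 2·X^1·Y^2·Z^0.
  monomial -1·x^1·y^1 ↦ -1·X^1·Y^1·Z^1.
  monomial 2·x^0·y^3 ↦ 2·X^0·Y^3·Z^0.
  monomial -2·x^0·y^2 ↦ -2·X^0·Y^2·Z^1.
  monomial 1·x^0·y^1 ↦ 1·X^0·Y^1·Z^2.
  monomial 3·x^0·y^0 ↦ 3·X^0·Y^0·Z^3.
Collecting: F(X, Y, Z) = 2*X**3 - X**2*Y + 2*X**2*Z + 2*X*Y**2 - X*Y*Z + 2*Y**3 - 2*Y**2*Z + Y*Z**2 + 3*Z**3.


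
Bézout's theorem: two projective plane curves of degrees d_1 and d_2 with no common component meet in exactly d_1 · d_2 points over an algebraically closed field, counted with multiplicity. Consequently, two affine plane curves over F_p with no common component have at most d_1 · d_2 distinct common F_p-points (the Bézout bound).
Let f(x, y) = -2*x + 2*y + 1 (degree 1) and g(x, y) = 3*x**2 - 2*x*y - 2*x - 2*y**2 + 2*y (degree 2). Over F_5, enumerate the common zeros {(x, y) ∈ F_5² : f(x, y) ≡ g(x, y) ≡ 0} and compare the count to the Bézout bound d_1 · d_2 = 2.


Common zeros: ∅; count = 0; Bézout bound = 2.

deg(f) = 1, deg(g) = 2, so Bézout bound = 2.
Scan x ∈ F_5. For each x, list the y ∈ F_5 with f(x, y) ≡ 0 and those with g(x, y) ≡ 0 (mod 5); the common zeros in that column are the intersection.
  x = 0: f ≡ 0 at y ∈ {2}; g ≡ 0 at y ∈ {0, 1}; common: ∅.
  x = 1: f ≡ 0 at y ∈ {3}; g ≡ 0 at y ∈ ∅; common: ∅.
  x = 2: f ≡ 0 at y ∈ {4}; g ≡ 0 at y ∈ ∅; common: ∅.
  x = 3: f ≡ 0 at y ∈ {0}; g ≡ 0 at y ∈ {1, 2}; common: ∅.
  x = 4: f ≡ 0 at y ∈ {1}; g ≡ 0 at y ∈ {0, 2}; common: ∅.
Collecting: common zeros = ∅, so the count is 0.
Comparison with the Bézout bound: 0 ≤ 2 = deg(f)·deg(g), as expected for curves with no common component (the affine F_5-count falls short of the bound because intersections may lie at infinity, over extension fields, or carry multiplicity).


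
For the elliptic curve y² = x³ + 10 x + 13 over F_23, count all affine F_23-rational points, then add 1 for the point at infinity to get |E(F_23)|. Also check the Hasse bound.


Affine points = {(0, 6), (0, 17), (1, 1), (1, 22), (2, 8), (2, 15), (3, 1), (3, 22), (4, 5), (4, 18), (5, 2), (5, 21), (6, 6), (6, 17), (7, 9), (7, 14), (9, 2), (9, 21), (10, 3), (10, 20), (17, 6), (17, 17), (19, 1), (19, 22), (20, 5), (20, 18), (21, 10), (21, 13), (22, 5), (22, 18)}; affine count = 30; |E(F_23)| = 31.

Discriminant check: Δ ∝ 4a³ + 27b² = 4·10³ + 27·13² = 4·1000 + 27·169 ≡ 7 (mod 23). Nonzero ⇒ E is nonsingular.
For each x ∈ F_23, compute rhs = x³ + 10·x + 13 mod 23, then count y ∈ F_23 with y² ≡ rhs.
  x = 0: rhs = 13, matching y values: 6, 17 (2 points).
  x = 1: rhs = 1, matching y values: 1, 22 (2 points).
  x = 2: rhs = 18, matching y values: 8, 15 (2 points).
  x = 3: rhs = 1, matching y values: 1, 22 (2 points).
  x = 4: rhs = 2, matching y values: 5, 18 (2 points).
  x = 5: rhs = 4, matching y values: 2, 21 (2 points).
  x = 6: rhs = 13, matching y values: 6, 17 (2 points).
  x = 7: rhs = 12, matching y values: 9, 14 (2 points).
  x = 8: rhs = 7, matching y values: none (0 points).
  x = 9: rhs = 4, matching y values: 2, 21 (2 points).
  x = 10: rhs = 9, matching y values: 3, 20 (2 points).
  x = 11: rhs = 5, matching y values: none (0 points).
  x = 12: rhs = 21, matching y values: none (0 points).
  x = 13: rhs = 17, matching y values: none (0 points).
  x = 14: rhs = 22, matching y values: none (0 points).
  x = 15: rhs = 19, matching y values: none (0 points).
  x = 16: rhs = 14, matching y values: none (0 points).
  x = 17: rhs = 13, matching y values: 6, 17 (2 points).
  x = 18: rhs = 22, matching y values: none (0 points).
  x = 19: rhs = 1, matching y values: 1, 22 (2 points).
  x = 20: rhs = 2, matching y values: 5, 18 (2 points).
  x = 21: rhs = 8, matching y values: 10, 13 (2 points).
  x = 22: rhs = 2, matching y values: 5, 18 (2 points).
Total affine count: 30.
Full point count |E(F_23)| = 30 + 1 = 31.
Hasse bound: |31 − (23+1)| = |7| = 7 ≤ 2√23 ≈ 9.5917 ✓.


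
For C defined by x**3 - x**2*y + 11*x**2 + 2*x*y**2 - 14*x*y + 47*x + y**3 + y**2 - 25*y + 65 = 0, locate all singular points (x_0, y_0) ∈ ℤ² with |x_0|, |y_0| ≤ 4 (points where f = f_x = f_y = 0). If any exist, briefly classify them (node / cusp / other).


Singular points: {(-3, 2)}; classification: cusp.

Compute partial derivatives:
  f_x = 3*x**2 - 2*x*y + 22*x + 2*y**2 - 14*y + 47.
  f_y = -x**2 + 4*x*y - 14*x + 3*y**2 + 2*y - 25.
Scan x_0 ∈ {−4, ..., 4}. For each x_0, f_y(x_0, y) is a polynomial in y; find its integer roots y ∈ {−4, ..., 4}, then test f_x and f at those candidates.
  x = -4: f_y(-4, y) = 3*y**2 - 14*y + 15; vanishes at y ∈ {3}. (-4, 3): f_x = 7 ≠ 0.
  x = -3: f_y(-3, y) = 3*y**2 - 10*y + 8; vanishes at y ∈ {2}. (-3, 2): f_x = 0, f = 0 — SINGULAR.
  x = -2: f_y(-2, y) = 3*y**2 - 6*y - 1; no integer root y with |y| ≤ 4.
  x = -1: f_y(-1, y) = 3*y**2 - 2*y - 12; no integer root y with |y| ≤ 4.
  x = 0: f_y(0, y) = 3*y**2 + 2*y - 25; no integer root y with |y| ≤ 4.
  x = 1: f_y(1, y) = 3*y**2 + 6*y - 40; no integer root y with |y| ≤ 4.
  x = 2: f_y(2, y) = 3*y**2 + 10*y - 57; vanishes at y ∈ {3}. (2, 3): f_x = 67 ≠ 0.
  x = 3: f_y(3, y) = 3*y**2 + 14*y - 76; no integer root y with |y| ≤ 4.
  x = 4: f_y(4, y) = 3*y**2 + 18*y - 97; no integer root y with |y| ≤ 4.
Only singular point on the grid: (-3, 2).
Classify: substitute x = -3 + u, y = 2 + v and expand: f = u**3 - u**2*v + 2*u*v**2 + v**3 + v**2.
No constant or linear terms (consistent with a singular point). Quadratic part: v**2. Cubic part: u**3 - u**2*v + 2*u*v**2 + v**3.
The quadratic part v**2 is a perfect square, so there is a single (double) tangent line v = 0, i.e. y = 2. Restricting the cubic part to that line (v = 0) leaves u**3 ≠ 0, so f is not divisible by v and the branch is v² ≈ -u**3 to lowest order — this is a cusp.
Classification: cusp.
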